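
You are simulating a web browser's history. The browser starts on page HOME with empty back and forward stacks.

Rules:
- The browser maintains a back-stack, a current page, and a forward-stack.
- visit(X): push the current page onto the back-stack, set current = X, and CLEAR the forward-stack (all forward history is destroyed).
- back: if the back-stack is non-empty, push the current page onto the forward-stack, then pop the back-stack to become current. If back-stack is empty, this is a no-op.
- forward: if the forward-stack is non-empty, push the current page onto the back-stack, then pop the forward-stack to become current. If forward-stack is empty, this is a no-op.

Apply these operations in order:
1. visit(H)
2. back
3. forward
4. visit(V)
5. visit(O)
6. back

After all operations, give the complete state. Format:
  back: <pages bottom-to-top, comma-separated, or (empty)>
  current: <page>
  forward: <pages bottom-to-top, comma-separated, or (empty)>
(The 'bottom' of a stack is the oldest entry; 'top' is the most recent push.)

Answer: back: HOME,H
current: V
forward: O

Derivation:
After 1 (visit(H)): cur=H back=1 fwd=0
After 2 (back): cur=HOME back=0 fwd=1
After 3 (forward): cur=H back=1 fwd=0
After 4 (visit(V)): cur=V back=2 fwd=0
After 5 (visit(O)): cur=O back=3 fwd=0
After 6 (back): cur=V back=2 fwd=1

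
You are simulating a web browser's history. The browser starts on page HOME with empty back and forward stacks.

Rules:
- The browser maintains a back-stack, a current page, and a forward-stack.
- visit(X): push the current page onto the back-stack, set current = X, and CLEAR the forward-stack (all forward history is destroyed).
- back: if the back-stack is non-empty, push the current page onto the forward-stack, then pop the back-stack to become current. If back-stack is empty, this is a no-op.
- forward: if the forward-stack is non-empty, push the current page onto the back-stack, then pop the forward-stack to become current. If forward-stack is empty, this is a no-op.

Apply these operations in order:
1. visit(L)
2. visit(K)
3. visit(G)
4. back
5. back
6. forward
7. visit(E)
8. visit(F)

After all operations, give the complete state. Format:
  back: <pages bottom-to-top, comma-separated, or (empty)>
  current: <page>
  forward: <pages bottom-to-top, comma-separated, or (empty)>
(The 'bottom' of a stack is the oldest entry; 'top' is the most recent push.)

After 1 (visit(L)): cur=L back=1 fwd=0
After 2 (visit(K)): cur=K back=2 fwd=0
After 3 (visit(G)): cur=G back=3 fwd=0
After 4 (back): cur=K back=2 fwd=1
After 5 (back): cur=L back=1 fwd=2
After 6 (forward): cur=K back=2 fwd=1
After 7 (visit(E)): cur=E back=3 fwd=0
After 8 (visit(F)): cur=F back=4 fwd=0

Answer: back: HOME,L,K,E
current: F
forward: (empty)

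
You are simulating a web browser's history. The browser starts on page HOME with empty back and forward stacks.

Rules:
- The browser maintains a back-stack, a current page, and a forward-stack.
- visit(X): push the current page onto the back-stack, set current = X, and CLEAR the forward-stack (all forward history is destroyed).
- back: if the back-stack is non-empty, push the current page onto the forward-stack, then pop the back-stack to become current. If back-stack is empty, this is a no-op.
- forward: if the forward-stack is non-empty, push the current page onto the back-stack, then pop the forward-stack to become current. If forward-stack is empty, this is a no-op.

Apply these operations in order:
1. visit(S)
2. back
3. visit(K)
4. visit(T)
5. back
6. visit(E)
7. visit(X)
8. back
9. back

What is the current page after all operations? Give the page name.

After 1 (visit(S)): cur=S back=1 fwd=0
After 2 (back): cur=HOME back=0 fwd=1
After 3 (visit(K)): cur=K back=1 fwd=0
After 4 (visit(T)): cur=T back=2 fwd=0
After 5 (back): cur=K back=1 fwd=1
After 6 (visit(E)): cur=E back=2 fwd=0
After 7 (visit(X)): cur=X back=3 fwd=0
After 8 (back): cur=E back=2 fwd=1
After 9 (back): cur=K back=1 fwd=2

Answer: K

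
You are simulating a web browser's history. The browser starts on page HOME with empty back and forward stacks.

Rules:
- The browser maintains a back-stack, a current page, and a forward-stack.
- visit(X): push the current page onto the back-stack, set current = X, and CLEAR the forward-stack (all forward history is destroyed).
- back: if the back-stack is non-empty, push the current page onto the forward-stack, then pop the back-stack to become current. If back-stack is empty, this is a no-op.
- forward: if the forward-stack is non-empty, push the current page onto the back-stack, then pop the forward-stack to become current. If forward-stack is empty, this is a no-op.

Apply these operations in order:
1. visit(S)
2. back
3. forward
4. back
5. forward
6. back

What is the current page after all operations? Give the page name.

After 1 (visit(S)): cur=S back=1 fwd=0
After 2 (back): cur=HOME back=0 fwd=1
After 3 (forward): cur=S back=1 fwd=0
After 4 (back): cur=HOME back=0 fwd=1
After 5 (forward): cur=S back=1 fwd=0
After 6 (back): cur=HOME back=0 fwd=1

Answer: HOME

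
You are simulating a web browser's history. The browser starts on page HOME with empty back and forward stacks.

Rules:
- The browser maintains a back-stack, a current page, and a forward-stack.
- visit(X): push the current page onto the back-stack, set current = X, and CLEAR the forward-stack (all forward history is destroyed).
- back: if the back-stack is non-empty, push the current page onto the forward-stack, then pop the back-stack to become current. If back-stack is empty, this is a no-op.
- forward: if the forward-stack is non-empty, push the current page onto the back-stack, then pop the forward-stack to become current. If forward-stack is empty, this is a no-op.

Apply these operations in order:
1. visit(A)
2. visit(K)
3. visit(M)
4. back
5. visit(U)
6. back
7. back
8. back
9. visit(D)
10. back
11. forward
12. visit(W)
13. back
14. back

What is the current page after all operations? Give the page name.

Answer: HOME

Derivation:
After 1 (visit(A)): cur=A back=1 fwd=0
After 2 (visit(K)): cur=K back=2 fwd=0
After 3 (visit(M)): cur=M back=3 fwd=0
After 4 (back): cur=K back=2 fwd=1
After 5 (visit(U)): cur=U back=3 fwd=0
After 6 (back): cur=K back=2 fwd=1
After 7 (back): cur=A back=1 fwd=2
After 8 (back): cur=HOME back=0 fwd=3
After 9 (visit(D)): cur=D back=1 fwd=0
After 10 (back): cur=HOME back=0 fwd=1
After 11 (forward): cur=D back=1 fwd=0
After 12 (visit(W)): cur=W back=2 fwd=0
After 13 (back): cur=D back=1 fwd=1
After 14 (back): cur=HOME back=0 fwd=2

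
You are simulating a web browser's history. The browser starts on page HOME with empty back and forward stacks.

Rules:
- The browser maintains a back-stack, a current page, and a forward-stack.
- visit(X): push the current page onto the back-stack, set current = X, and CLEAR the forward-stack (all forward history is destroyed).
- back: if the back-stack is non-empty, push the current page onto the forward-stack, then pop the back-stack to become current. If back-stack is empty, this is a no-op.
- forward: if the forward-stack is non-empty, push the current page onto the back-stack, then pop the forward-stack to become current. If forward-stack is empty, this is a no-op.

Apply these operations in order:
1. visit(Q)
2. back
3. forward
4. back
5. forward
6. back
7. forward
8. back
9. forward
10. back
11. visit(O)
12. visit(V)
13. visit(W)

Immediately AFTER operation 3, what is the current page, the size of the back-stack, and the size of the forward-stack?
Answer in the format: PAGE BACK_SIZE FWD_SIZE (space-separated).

After 1 (visit(Q)): cur=Q back=1 fwd=0
After 2 (back): cur=HOME back=0 fwd=1
After 3 (forward): cur=Q back=1 fwd=0

Q 1 0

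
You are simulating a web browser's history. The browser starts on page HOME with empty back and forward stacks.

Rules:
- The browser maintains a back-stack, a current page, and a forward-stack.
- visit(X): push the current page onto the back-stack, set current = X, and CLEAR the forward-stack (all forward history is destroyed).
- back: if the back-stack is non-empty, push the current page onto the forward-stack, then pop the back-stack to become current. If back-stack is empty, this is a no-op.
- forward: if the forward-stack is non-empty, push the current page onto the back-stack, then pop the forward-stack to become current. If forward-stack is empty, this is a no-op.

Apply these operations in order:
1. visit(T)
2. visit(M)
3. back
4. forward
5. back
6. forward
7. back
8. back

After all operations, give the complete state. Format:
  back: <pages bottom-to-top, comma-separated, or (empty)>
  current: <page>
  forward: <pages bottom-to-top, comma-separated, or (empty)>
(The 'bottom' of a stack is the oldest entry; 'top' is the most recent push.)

Answer: back: (empty)
current: HOME
forward: M,T

Derivation:
After 1 (visit(T)): cur=T back=1 fwd=0
After 2 (visit(M)): cur=M back=2 fwd=0
After 3 (back): cur=T back=1 fwd=1
After 4 (forward): cur=M back=2 fwd=0
After 5 (back): cur=T back=1 fwd=1
After 6 (forward): cur=M back=2 fwd=0
After 7 (back): cur=T back=1 fwd=1
After 8 (back): cur=HOME back=0 fwd=2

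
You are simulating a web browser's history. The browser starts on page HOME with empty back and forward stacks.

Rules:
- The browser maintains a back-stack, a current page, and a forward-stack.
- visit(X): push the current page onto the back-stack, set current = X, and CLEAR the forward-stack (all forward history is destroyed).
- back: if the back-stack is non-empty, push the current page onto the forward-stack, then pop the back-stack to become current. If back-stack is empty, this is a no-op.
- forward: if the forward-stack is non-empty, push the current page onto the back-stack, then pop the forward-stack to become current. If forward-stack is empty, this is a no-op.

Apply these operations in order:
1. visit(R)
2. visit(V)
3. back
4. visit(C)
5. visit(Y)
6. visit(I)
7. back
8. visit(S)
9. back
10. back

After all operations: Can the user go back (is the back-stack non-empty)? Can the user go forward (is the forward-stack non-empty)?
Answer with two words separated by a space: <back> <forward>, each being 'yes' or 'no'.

After 1 (visit(R)): cur=R back=1 fwd=0
After 2 (visit(V)): cur=V back=2 fwd=0
After 3 (back): cur=R back=1 fwd=1
After 4 (visit(C)): cur=C back=2 fwd=0
After 5 (visit(Y)): cur=Y back=3 fwd=0
After 6 (visit(I)): cur=I back=4 fwd=0
After 7 (back): cur=Y back=3 fwd=1
After 8 (visit(S)): cur=S back=4 fwd=0
After 9 (back): cur=Y back=3 fwd=1
After 10 (back): cur=C back=2 fwd=2

Answer: yes yes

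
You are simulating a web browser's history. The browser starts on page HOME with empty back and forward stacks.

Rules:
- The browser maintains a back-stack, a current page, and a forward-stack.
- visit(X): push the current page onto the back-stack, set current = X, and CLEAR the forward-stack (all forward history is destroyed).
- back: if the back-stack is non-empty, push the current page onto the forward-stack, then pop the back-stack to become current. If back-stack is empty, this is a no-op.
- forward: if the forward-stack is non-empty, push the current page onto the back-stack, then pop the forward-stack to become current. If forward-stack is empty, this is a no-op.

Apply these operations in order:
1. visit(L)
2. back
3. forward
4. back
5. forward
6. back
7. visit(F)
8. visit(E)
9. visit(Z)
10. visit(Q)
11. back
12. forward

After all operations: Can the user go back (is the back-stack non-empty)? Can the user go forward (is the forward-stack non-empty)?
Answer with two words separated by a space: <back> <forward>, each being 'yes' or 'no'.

After 1 (visit(L)): cur=L back=1 fwd=0
After 2 (back): cur=HOME back=0 fwd=1
After 3 (forward): cur=L back=1 fwd=0
After 4 (back): cur=HOME back=0 fwd=1
After 5 (forward): cur=L back=1 fwd=0
After 6 (back): cur=HOME back=0 fwd=1
After 7 (visit(F)): cur=F back=1 fwd=0
After 8 (visit(E)): cur=E back=2 fwd=0
After 9 (visit(Z)): cur=Z back=3 fwd=0
After 10 (visit(Q)): cur=Q back=4 fwd=0
After 11 (back): cur=Z back=3 fwd=1
After 12 (forward): cur=Q back=4 fwd=0

Answer: yes no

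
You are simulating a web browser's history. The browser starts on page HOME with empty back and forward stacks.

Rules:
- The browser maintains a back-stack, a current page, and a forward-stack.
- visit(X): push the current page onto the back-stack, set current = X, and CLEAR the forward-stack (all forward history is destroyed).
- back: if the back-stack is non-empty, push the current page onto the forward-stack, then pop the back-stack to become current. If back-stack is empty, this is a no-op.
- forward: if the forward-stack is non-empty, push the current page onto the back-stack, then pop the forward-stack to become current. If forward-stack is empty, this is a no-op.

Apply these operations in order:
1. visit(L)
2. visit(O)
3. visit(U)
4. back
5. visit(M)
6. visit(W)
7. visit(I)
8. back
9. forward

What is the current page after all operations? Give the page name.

After 1 (visit(L)): cur=L back=1 fwd=0
After 2 (visit(O)): cur=O back=2 fwd=0
After 3 (visit(U)): cur=U back=3 fwd=0
After 4 (back): cur=O back=2 fwd=1
After 5 (visit(M)): cur=M back=3 fwd=0
After 6 (visit(W)): cur=W back=4 fwd=0
After 7 (visit(I)): cur=I back=5 fwd=0
After 8 (back): cur=W back=4 fwd=1
After 9 (forward): cur=I back=5 fwd=0

Answer: I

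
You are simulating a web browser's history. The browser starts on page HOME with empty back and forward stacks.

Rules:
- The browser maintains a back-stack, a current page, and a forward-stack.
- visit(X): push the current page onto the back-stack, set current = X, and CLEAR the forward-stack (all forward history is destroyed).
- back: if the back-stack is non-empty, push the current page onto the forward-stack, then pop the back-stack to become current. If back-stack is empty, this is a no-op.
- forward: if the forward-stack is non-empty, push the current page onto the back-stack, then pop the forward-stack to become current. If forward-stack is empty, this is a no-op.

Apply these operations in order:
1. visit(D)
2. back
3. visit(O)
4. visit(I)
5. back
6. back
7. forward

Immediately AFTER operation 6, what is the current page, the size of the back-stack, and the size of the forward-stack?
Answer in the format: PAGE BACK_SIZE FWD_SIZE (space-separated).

After 1 (visit(D)): cur=D back=1 fwd=0
After 2 (back): cur=HOME back=0 fwd=1
After 3 (visit(O)): cur=O back=1 fwd=0
After 4 (visit(I)): cur=I back=2 fwd=0
After 5 (back): cur=O back=1 fwd=1
After 6 (back): cur=HOME back=0 fwd=2

HOME 0 2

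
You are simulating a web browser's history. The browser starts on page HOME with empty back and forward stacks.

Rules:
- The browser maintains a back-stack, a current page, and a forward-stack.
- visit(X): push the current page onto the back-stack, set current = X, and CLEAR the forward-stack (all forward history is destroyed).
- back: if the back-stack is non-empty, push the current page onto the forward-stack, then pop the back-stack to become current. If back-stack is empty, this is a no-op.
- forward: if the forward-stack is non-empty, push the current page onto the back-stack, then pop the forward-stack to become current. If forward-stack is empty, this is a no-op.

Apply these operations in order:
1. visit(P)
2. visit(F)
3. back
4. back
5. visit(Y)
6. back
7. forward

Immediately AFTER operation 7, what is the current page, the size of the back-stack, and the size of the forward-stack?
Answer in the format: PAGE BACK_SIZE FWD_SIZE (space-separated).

After 1 (visit(P)): cur=P back=1 fwd=0
After 2 (visit(F)): cur=F back=2 fwd=0
After 3 (back): cur=P back=1 fwd=1
After 4 (back): cur=HOME back=0 fwd=2
After 5 (visit(Y)): cur=Y back=1 fwd=0
After 6 (back): cur=HOME back=0 fwd=1
After 7 (forward): cur=Y back=1 fwd=0

Y 1 0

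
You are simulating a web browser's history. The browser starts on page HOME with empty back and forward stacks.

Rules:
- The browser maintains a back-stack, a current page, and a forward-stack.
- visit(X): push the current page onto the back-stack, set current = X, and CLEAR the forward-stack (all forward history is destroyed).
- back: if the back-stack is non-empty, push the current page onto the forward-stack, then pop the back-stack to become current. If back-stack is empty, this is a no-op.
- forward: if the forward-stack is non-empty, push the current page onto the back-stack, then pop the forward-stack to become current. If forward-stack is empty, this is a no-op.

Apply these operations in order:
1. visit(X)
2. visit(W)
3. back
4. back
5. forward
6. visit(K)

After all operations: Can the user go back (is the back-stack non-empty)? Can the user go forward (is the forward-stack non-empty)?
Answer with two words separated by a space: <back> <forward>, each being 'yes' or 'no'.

Answer: yes no

Derivation:
After 1 (visit(X)): cur=X back=1 fwd=0
After 2 (visit(W)): cur=W back=2 fwd=0
After 3 (back): cur=X back=1 fwd=1
After 4 (back): cur=HOME back=0 fwd=2
After 5 (forward): cur=X back=1 fwd=1
After 6 (visit(K)): cur=K back=2 fwd=0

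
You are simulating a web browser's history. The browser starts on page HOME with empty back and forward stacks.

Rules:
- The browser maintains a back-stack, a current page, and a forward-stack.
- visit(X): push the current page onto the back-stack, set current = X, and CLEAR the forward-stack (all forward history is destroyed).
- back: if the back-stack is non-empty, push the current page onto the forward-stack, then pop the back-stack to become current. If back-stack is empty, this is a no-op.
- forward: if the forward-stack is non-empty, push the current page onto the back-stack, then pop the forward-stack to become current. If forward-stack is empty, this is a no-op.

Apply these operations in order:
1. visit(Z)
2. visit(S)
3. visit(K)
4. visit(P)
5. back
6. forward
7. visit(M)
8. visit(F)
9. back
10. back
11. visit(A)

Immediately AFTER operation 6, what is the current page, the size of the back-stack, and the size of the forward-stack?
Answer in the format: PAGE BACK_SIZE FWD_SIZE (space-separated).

After 1 (visit(Z)): cur=Z back=1 fwd=0
After 2 (visit(S)): cur=S back=2 fwd=0
After 3 (visit(K)): cur=K back=3 fwd=0
After 4 (visit(P)): cur=P back=4 fwd=0
After 5 (back): cur=K back=3 fwd=1
After 6 (forward): cur=P back=4 fwd=0

P 4 0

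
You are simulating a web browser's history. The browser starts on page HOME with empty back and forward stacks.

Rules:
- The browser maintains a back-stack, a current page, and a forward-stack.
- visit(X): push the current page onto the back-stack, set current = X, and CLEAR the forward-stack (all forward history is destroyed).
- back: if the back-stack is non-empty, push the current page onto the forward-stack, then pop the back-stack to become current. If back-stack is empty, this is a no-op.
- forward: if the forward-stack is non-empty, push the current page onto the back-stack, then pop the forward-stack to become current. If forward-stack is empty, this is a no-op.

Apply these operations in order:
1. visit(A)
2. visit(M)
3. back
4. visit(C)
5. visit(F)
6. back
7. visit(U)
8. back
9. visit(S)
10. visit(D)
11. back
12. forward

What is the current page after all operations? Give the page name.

Answer: D

Derivation:
After 1 (visit(A)): cur=A back=1 fwd=0
After 2 (visit(M)): cur=M back=2 fwd=0
After 3 (back): cur=A back=1 fwd=1
After 4 (visit(C)): cur=C back=2 fwd=0
After 5 (visit(F)): cur=F back=3 fwd=0
After 6 (back): cur=C back=2 fwd=1
After 7 (visit(U)): cur=U back=3 fwd=0
After 8 (back): cur=C back=2 fwd=1
After 9 (visit(S)): cur=S back=3 fwd=0
After 10 (visit(D)): cur=D back=4 fwd=0
After 11 (back): cur=S back=3 fwd=1
After 12 (forward): cur=D back=4 fwd=0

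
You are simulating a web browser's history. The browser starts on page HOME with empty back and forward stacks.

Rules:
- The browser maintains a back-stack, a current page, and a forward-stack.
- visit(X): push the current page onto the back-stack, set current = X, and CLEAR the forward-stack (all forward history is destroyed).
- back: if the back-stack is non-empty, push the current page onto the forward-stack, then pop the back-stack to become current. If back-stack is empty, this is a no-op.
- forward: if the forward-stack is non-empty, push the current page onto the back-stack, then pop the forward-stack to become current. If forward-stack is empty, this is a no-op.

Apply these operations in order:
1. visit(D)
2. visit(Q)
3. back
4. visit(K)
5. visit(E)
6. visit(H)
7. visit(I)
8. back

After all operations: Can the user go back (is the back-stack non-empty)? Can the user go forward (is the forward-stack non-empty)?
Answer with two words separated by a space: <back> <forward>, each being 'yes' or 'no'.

Answer: yes yes

Derivation:
After 1 (visit(D)): cur=D back=1 fwd=0
After 2 (visit(Q)): cur=Q back=2 fwd=0
After 3 (back): cur=D back=1 fwd=1
After 4 (visit(K)): cur=K back=2 fwd=0
After 5 (visit(E)): cur=E back=3 fwd=0
After 6 (visit(H)): cur=H back=4 fwd=0
After 7 (visit(I)): cur=I back=5 fwd=0
After 8 (back): cur=H back=4 fwd=1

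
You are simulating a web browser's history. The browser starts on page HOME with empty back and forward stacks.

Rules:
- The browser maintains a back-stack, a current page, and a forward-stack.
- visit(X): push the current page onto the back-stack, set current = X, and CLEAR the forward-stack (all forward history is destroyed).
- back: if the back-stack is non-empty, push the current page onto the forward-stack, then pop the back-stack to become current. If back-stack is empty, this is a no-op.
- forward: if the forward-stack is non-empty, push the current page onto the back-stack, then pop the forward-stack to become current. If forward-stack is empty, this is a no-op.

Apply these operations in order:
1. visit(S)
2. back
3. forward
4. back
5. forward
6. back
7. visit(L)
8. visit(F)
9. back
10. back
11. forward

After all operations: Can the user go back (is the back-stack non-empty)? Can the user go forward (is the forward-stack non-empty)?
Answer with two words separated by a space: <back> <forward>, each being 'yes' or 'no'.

After 1 (visit(S)): cur=S back=1 fwd=0
After 2 (back): cur=HOME back=0 fwd=1
After 3 (forward): cur=S back=1 fwd=0
After 4 (back): cur=HOME back=0 fwd=1
After 5 (forward): cur=S back=1 fwd=0
After 6 (back): cur=HOME back=0 fwd=1
After 7 (visit(L)): cur=L back=1 fwd=0
After 8 (visit(F)): cur=F back=2 fwd=0
After 9 (back): cur=L back=1 fwd=1
After 10 (back): cur=HOME back=0 fwd=2
After 11 (forward): cur=L back=1 fwd=1

Answer: yes yes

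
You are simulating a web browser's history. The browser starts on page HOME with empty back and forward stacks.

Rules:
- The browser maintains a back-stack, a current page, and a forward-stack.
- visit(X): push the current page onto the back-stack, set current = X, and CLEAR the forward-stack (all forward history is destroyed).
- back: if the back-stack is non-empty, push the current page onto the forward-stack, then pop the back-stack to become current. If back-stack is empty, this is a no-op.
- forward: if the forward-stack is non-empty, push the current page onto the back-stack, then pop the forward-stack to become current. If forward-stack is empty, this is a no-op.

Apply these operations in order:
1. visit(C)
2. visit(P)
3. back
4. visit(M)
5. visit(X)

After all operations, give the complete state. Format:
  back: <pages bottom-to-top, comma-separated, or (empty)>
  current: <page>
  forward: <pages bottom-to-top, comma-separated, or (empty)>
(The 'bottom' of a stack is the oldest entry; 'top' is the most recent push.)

After 1 (visit(C)): cur=C back=1 fwd=0
After 2 (visit(P)): cur=P back=2 fwd=0
After 3 (back): cur=C back=1 fwd=1
After 4 (visit(M)): cur=M back=2 fwd=0
After 5 (visit(X)): cur=X back=3 fwd=0

Answer: back: HOME,C,M
current: X
forward: (empty)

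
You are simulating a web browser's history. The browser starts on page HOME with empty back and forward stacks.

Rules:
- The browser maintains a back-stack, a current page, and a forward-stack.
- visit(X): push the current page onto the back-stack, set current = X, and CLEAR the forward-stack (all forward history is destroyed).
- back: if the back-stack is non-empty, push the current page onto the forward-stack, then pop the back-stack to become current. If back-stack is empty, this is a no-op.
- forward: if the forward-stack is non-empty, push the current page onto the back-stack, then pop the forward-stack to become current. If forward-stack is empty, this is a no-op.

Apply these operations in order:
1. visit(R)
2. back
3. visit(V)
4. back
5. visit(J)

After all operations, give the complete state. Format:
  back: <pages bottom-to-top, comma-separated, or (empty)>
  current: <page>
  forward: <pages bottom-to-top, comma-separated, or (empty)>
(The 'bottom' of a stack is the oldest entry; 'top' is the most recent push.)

Answer: back: HOME
current: J
forward: (empty)

Derivation:
After 1 (visit(R)): cur=R back=1 fwd=0
After 2 (back): cur=HOME back=0 fwd=1
After 3 (visit(V)): cur=V back=1 fwd=0
After 4 (back): cur=HOME back=0 fwd=1
After 5 (visit(J)): cur=J back=1 fwd=0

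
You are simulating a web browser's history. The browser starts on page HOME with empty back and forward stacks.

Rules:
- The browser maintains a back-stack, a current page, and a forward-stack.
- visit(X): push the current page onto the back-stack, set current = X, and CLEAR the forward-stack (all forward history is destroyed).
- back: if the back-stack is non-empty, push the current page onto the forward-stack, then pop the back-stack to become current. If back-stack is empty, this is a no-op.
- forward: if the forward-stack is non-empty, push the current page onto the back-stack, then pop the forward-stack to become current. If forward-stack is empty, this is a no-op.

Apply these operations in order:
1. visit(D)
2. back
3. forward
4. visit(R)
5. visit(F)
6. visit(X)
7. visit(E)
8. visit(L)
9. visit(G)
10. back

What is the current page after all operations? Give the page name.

After 1 (visit(D)): cur=D back=1 fwd=0
After 2 (back): cur=HOME back=0 fwd=1
After 3 (forward): cur=D back=1 fwd=0
After 4 (visit(R)): cur=R back=2 fwd=0
After 5 (visit(F)): cur=F back=3 fwd=0
After 6 (visit(X)): cur=X back=4 fwd=0
After 7 (visit(E)): cur=E back=5 fwd=0
After 8 (visit(L)): cur=L back=6 fwd=0
After 9 (visit(G)): cur=G back=7 fwd=0
After 10 (back): cur=L back=6 fwd=1

Answer: L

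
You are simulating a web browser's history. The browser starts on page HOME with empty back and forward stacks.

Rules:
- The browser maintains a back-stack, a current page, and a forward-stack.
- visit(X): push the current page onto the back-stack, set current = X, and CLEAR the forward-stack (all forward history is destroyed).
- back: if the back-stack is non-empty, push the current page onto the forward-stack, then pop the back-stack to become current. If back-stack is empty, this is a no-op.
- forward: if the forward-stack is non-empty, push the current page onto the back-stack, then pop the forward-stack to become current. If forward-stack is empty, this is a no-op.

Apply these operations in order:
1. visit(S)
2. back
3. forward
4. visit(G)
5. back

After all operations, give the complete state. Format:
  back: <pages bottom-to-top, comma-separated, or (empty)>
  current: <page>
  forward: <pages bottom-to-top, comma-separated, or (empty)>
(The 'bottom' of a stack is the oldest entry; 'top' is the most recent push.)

After 1 (visit(S)): cur=S back=1 fwd=0
After 2 (back): cur=HOME back=0 fwd=1
After 3 (forward): cur=S back=1 fwd=0
After 4 (visit(G)): cur=G back=2 fwd=0
After 5 (back): cur=S back=1 fwd=1

Answer: back: HOME
current: S
forward: G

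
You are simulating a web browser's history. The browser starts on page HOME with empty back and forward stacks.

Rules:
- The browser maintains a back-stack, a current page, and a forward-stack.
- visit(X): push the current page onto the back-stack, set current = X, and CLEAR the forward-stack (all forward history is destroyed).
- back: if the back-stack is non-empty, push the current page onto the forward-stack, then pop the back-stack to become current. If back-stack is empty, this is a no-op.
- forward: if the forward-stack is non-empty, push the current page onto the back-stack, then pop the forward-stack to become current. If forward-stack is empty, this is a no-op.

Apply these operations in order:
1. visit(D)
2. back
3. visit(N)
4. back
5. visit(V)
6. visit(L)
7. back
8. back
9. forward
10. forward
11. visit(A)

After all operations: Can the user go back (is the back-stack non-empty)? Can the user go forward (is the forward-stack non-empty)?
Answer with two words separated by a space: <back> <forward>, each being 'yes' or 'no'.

After 1 (visit(D)): cur=D back=1 fwd=0
After 2 (back): cur=HOME back=0 fwd=1
After 3 (visit(N)): cur=N back=1 fwd=0
After 4 (back): cur=HOME back=0 fwd=1
After 5 (visit(V)): cur=V back=1 fwd=0
After 6 (visit(L)): cur=L back=2 fwd=0
After 7 (back): cur=V back=1 fwd=1
After 8 (back): cur=HOME back=0 fwd=2
After 9 (forward): cur=V back=1 fwd=1
After 10 (forward): cur=L back=2 fwd=0
After 11 (visit(A)): cur=A back=3 fwd=0

Answer: yes no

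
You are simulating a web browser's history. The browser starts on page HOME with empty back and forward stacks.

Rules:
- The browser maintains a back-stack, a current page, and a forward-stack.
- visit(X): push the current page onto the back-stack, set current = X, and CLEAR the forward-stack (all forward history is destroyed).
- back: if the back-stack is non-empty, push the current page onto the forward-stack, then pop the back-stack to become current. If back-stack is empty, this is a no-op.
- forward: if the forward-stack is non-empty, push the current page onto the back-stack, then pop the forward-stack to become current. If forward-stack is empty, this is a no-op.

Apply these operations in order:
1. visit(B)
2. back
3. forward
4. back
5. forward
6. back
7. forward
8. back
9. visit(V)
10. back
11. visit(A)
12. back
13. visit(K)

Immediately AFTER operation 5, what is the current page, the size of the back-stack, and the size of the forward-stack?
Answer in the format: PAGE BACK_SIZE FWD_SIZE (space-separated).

After 1 (visit(B)): cur=B back=1 fwd=0
After 2 (back): cur=HOME back=0 fwd=1
After 3 (forward): cur=B back=1 fwd=0
After 4 (back): cur=HOME back=0 fwd=1
After 5 (forward): cur=B back=1 fwd=0

B 1 0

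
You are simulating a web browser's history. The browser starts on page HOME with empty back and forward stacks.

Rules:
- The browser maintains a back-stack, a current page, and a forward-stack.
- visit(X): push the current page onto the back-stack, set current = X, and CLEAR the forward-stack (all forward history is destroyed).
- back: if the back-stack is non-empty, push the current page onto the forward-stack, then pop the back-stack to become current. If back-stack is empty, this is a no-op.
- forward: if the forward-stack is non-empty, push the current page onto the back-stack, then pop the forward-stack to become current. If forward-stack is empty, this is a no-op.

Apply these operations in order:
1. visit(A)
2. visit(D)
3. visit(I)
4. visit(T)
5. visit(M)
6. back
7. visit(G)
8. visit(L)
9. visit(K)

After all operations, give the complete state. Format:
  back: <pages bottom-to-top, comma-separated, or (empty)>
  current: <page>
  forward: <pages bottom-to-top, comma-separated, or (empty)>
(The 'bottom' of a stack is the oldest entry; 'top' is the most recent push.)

After 1 (visit(A)): cur=A back=1 fwd=0
After 2 (visit(D)): cur=D back=2 fwd=0
After 3 (visit(I)): cur=I back=3 fwd=0
After 4 (visit(T)): cur=T back=4 fwd=0
After 5 (visit(M)): cur=M back=5 fwd=0
After 6 (back): cur=T back=4 fwd=1
After 7 (visit(G)): cur=G back=5 fwd=0
After 8 (visit(L)): cur=L back=6 fwd=0
After 9 (visit(K)): cur=K back=7 fwd=0

Answer: back: HOME,A,D,I,T,G,L
current: K
forward: (empty)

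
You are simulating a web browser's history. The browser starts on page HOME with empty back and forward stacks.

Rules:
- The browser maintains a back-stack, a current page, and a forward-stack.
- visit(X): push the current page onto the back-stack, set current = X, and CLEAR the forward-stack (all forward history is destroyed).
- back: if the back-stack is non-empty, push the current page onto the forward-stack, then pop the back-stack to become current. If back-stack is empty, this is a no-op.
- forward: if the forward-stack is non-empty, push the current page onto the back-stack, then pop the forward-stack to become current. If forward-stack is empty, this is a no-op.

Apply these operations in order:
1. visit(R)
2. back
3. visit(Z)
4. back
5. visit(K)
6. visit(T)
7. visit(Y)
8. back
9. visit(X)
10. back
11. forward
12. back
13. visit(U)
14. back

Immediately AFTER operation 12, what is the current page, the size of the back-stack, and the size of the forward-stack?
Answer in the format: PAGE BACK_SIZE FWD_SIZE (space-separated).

After 1 (visit(R)): cur=R back=1 fwd=0
After 2 (back): cur=HOME back=0 fwd=1
After 3 (visit(Z)): cur=Z back=1 fwd=0
After 4 (back): cur=HOME back=0 fwd=1
After 5 (visit(K)): cur=K back=1 fwd=0
After 6 (visit(T)): cur=T back=2 fwd=0
After 7 (visit(Y)): cur=Y back=3 fwd=0
After 8 (back): cur=T back=2 fwd=1
After 9 (visit(X)): cur=X back=3 fwd=0
After 10 (back): cur=T back=2 fwd=1
After 11 (forward): cur=X back=3 fwd=0
After 12 (back): cur=T back=2 fwd=1

T 2 1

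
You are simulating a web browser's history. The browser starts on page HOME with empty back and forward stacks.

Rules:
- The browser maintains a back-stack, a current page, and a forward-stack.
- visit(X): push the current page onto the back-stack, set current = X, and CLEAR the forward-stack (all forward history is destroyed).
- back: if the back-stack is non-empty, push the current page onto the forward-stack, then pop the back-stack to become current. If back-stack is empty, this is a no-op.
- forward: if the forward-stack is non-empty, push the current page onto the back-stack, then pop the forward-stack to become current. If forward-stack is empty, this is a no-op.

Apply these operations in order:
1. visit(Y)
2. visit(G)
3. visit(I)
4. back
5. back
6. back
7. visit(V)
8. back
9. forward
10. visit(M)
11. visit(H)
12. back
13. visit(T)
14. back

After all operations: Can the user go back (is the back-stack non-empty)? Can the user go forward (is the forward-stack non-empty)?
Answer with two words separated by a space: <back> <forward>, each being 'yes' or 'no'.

After 1 (visit(Y)): cur=Y back=1 fwd=0
After 2 (visit(G)): cur=G back=2 fwd=0
After 3 (visit(I)): cur=I back=3 fwd=0
After 4 (back): cur=G back=2 fwd=1
After 5 (back): cur=Y back=1 fwd=2
After 6 (back): cur=HOME back=0 fwd=3
After 7 (visit(V)): cur=V back=1 fwd=0
After 8 (back): cur=HOME back=0 fwd=1
After 9 (forward): cur=V back=1 fwd=0
After 10 (visit(M)): cur=M back=2 fwd=0
After 11 (visit(H)): cur=H back=3 fwd=0
After 12 (back): cur=M back=2 fwd=1
After 13 (visit(T)): cur=T back=3 fwd=0
After 14 (back): cur=M back=2 fwd=1

Answer: yes yes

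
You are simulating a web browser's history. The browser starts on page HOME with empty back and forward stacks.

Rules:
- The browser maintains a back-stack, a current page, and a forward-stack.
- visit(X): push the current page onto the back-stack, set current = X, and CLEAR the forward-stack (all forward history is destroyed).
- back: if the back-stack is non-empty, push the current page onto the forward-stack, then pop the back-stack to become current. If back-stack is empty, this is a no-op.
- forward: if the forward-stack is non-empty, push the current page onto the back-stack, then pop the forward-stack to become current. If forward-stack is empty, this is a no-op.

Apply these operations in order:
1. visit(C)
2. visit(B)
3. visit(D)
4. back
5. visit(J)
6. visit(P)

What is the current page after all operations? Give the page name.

Answer: P

Derivation:
After 1 (visit(C)): cur=C back=1 fwd=0
After 2 (visit(B)): cur=B back=2 fwd=0
After 3 (visit(D)): cur=D back=3 fwd=0
After 4 (back): cur=B back=2 fwd=1
After 5 (visit(J)): cur=J back=3 fwd=0
After 6 (visit(P)): cur=P back=4 fwd=0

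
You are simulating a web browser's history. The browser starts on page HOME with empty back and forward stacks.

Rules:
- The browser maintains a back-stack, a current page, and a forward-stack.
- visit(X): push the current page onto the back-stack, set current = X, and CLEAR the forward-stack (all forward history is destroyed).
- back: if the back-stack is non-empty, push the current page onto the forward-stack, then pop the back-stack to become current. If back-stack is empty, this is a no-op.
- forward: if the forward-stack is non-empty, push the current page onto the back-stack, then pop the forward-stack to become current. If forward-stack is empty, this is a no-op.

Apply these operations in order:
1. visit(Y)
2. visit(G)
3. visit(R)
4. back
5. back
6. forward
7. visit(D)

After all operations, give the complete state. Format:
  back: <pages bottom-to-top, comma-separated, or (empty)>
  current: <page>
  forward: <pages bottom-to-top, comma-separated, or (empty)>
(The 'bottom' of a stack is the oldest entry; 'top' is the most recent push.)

Answer: back: HOME,Y,G
current: D
forward: (empty)

Derivation:
After 1 (visit(Y)): cur=Y back=1 fwd=0
After 2 (visit(G)): cur=G back=2 fwd=0
After 3 (visit(R)): cur=R back=3 fwd=0
After 4 (back): cur=G back=2 fwd=1
After 5 (back): cur=Y back=1 fwd=2
After 6 (forward): cur=G back=2 fwd=1
After 7 (visit(D)): cur=D back=3 fwd=0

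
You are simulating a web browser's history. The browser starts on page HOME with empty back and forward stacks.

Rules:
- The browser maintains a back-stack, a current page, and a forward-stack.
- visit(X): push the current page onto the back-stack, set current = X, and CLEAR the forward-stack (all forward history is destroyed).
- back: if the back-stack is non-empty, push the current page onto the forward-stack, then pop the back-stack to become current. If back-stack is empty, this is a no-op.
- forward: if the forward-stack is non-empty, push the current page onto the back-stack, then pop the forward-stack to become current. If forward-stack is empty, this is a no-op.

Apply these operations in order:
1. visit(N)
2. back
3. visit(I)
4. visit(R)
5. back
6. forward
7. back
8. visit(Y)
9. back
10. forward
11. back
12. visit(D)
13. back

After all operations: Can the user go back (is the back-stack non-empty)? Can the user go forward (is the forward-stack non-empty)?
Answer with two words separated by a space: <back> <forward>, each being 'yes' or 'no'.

Answer: yes yes

Derivation:
After 1 (visit(N)): cur=N back=1 fwd=0
After 2 (back): cur=HOME back=0 fwd=1
After 3 (visit(I)): cur=I back=1 fwd=0
After 4 (visit(R)): cur=R back=2 fwd=0
After 5 (back): cur=I back=1 fwd=1
After 6 (forward): cur=R back=2 fwd=0
After 7 (back): cur=I back=1 fwd=1
After 8 (visit(Y)): cur=Y back=2 fwd=0
After 9 (back): cur=I back=1 fwd=1
After 10 (forward): cur=Y back=2 fwd=0
After 11 (back): cur=I back=1 fwd=1
After 12 (visit(D)): cur=D back=2 fwd=0
After 13 (back): cur=I back=1 fwd=1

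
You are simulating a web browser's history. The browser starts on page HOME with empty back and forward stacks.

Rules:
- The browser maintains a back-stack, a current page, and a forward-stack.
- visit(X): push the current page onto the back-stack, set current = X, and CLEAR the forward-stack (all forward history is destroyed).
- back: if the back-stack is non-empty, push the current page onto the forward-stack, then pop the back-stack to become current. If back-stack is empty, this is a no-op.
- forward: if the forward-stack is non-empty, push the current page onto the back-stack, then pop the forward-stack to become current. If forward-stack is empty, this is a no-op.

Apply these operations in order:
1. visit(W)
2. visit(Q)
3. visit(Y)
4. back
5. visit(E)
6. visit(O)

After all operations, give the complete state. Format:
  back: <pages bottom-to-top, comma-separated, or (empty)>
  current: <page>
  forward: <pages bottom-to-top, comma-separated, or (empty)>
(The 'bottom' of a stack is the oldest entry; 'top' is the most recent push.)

After 1 (visit(W)): cur=W back=1 fwd=0
After 2 (visit(Q)): cur=Q back=2 fwd=0
After 3 (visit(Y)): cur=Y back=3 fwd=0
After 4 (back): cur=Q back=2 fwd=1
After 5 (visit(E)): cur=E back=3 fwd=0
After 6 (visit(O)): cur=O back=4 fwd=0

Answer: back: HOME,W,Q,E
current: O
forward: (empty)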